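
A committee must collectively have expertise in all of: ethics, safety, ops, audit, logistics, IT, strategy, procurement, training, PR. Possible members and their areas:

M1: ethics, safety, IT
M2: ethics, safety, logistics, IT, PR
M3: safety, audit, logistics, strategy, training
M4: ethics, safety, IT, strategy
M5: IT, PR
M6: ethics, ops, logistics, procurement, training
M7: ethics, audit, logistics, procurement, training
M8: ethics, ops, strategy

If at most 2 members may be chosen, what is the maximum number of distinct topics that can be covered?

8

Choosing M2, M3 covers {ethics, safety, audit, logistics, IT, strategy, training, PR} — 8 topics.
No choice of 2 members does better; here ops, procurement are left uncovered.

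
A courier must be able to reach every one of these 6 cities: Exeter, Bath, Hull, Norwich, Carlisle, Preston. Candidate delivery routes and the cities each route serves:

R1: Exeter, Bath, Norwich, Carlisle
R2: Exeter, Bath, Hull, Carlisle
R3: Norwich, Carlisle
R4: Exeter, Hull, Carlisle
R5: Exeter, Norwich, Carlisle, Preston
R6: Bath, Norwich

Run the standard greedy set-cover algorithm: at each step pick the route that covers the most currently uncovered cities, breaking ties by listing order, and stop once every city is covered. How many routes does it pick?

Pick 1: R1 covers 4 new cities (Exeter, Bath, Norwich, Carlisle).
Pick 2: R2 covers 1 new cities (Hull).
Pick 3: R5 covers 1 new cities (Preston).
Greedy uses 3 routes. (The true minimum is 2.)

3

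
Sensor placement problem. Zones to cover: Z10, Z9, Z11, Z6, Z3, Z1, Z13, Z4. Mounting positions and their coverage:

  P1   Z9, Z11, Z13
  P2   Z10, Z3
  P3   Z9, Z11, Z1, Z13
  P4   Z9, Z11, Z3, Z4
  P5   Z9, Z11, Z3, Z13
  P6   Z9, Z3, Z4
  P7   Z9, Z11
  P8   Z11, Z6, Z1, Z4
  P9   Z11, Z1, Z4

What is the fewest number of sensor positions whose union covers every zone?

3

P1, P2, P8 together cover {Z10, Z9, Z11, Z6, Z3, Z1, Z13, Z4} — every zone.
No 2 of the 9 sensor positions cover everything (all 36 pairs fall short), so 3 is minimum.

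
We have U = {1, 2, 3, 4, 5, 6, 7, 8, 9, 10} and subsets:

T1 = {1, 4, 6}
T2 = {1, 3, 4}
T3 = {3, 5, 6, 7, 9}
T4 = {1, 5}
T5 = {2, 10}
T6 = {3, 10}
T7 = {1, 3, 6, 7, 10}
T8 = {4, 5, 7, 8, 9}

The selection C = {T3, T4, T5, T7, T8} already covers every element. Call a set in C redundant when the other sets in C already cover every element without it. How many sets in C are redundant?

Drop T3: the rest still cover every element — redundant.
Drop T4: the rest still cover every element — redundant.
Drop T5: 2 uncovered — not redundant.
Drop T7: the rest still cover every element — redundant.
Drop T8: 4, 8 uncovered — not redundant.
3 redundant: T3, T4, T7.

3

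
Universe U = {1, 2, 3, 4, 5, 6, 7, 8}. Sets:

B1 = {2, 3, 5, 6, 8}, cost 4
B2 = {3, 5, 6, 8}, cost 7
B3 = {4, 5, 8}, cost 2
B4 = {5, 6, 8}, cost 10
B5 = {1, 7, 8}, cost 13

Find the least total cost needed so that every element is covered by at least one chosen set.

19

B1, B3, B5 cover every element at cost 4 + 2 + 13 = 19.
Any cover uses at least 3 sets; among all covering selections none totals below 19.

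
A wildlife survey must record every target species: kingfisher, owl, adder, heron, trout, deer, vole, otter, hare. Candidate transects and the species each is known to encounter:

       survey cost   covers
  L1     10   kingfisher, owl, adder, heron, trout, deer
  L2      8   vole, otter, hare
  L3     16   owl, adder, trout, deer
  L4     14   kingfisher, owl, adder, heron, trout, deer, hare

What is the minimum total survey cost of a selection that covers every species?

L1, L2 cover every species at survey cost 10 + 8 = 18.
Any cover uses at least 2 transects; among all covering selections none totals below 18.

18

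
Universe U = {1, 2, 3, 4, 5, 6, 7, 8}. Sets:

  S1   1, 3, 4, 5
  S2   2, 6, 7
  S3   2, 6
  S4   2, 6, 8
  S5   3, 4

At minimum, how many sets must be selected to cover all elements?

3

S1, S2, S4 together cover {1, 2, 3, 4, 5, 6, 7, 8} — every element.
No 2 of the 5 sets cover everything (all 10 pairs fall short), so 3 is minimum.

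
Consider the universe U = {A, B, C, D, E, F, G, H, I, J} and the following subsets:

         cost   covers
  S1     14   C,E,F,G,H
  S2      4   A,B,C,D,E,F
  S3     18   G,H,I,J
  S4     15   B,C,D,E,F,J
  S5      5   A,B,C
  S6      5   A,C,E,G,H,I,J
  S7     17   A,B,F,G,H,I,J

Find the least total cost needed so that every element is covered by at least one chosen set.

9

S2, S6 cover every element at cost 4 + 5 = 9.
Any cover uses at least 2 sets; among all covering selections none totals below 9.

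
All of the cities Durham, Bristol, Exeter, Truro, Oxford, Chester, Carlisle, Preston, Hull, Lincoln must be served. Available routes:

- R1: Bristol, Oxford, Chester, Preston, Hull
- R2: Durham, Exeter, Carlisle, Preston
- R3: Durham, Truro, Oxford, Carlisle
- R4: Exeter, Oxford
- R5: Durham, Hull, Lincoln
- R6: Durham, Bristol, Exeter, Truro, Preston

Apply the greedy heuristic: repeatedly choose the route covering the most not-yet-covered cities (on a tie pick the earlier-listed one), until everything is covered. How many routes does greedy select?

Pick 1: R1 covers 5 new cities (Bristol, Oxford, Chester, Preston, Hull).
Pick 2: R2 covers 3 new cities (Durham, Exeter, Carlisle).
Pick 3: R3 covers 1 new cities (Truro).
Pick 4: R5 covers 1 new cities (Lincoln).
Greedy uses 4 routes.

4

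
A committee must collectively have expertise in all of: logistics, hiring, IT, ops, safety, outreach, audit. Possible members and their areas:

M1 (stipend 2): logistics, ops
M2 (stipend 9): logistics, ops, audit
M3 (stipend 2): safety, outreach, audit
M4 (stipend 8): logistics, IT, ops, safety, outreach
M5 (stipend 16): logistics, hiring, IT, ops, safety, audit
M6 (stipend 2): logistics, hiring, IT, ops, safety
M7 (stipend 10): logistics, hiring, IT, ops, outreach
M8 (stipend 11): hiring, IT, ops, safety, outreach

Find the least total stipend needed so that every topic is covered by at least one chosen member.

4

M3, M6 cover every topic at stipend 2 + 2 = 4.
Any cover uses at least 2 members; among all covering selections none totals below 4.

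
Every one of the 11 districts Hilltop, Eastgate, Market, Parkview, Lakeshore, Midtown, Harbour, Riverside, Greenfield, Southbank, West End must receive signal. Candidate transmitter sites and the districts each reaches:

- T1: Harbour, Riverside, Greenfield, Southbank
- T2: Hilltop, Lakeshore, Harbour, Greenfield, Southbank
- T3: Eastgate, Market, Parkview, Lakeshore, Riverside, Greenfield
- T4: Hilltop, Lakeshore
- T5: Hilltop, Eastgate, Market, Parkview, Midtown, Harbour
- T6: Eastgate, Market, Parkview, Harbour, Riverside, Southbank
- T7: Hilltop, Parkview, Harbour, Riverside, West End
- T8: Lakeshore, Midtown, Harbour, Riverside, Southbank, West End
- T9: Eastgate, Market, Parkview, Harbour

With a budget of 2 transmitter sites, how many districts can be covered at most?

Choosing T3, T8 covers {Eastgate, Market, Parkview, Lakeshore, Midtown, Harbour, Riverside, Greenfield, Southbank, West End} — 10 districts.
No choice of 2 transmitter sites does better; here Hilltop is left uncovered.

10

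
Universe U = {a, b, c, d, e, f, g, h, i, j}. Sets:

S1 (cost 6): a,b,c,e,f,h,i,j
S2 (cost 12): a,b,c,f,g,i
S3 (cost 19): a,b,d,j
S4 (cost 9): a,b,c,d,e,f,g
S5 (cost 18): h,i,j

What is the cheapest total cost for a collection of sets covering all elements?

15

S1, S4 cover every element at cost 6 + 9 = 15.
Any cover uses at least 2 sets; among all covering selections none totals below 15.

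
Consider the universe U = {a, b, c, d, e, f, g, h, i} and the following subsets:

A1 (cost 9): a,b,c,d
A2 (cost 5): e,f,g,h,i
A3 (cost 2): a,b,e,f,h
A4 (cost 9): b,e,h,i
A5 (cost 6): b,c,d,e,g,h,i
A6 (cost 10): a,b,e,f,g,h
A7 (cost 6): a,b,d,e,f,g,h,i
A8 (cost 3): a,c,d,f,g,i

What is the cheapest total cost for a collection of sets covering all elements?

A3, A8 cover every element at cost 2 + 3 = 5.
Any cover uses at least 2 sets; among all covering selections none totals below 5.

5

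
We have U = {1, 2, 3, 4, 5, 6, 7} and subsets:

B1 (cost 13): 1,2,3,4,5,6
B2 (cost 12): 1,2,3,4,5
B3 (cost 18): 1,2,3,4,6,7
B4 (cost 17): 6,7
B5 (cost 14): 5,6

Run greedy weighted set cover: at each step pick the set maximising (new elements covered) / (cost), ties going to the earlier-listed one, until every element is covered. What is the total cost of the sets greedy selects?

30

Pick 1: B1 adds 6 new (1, 2, 3, 4, 5, 6) at cost 13 (ratio 6/13).
Pick 2: B4 adds 1 new (7) at cost 17 (ratio 1/17).
Greedy total cost: 13 + 17 = 30. (The true optimum is 29, so greedy overshoots here.)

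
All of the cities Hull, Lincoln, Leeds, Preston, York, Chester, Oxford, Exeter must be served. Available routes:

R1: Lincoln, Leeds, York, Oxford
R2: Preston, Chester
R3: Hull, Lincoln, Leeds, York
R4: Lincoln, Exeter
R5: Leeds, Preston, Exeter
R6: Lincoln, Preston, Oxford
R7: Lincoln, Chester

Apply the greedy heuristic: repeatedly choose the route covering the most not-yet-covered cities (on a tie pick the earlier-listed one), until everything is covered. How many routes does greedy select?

4

Pick 1: R1 covers 4 new cities (Lincoln, Leeds, York, Oxford).
Pick 2: R2 covers 2 new cities (Preston, Chester).
Pick 3: R3 covers 1 new cities (Hull).
Pick 4: R4 covers 1 new cities (Exeter).
Greedy uses 4 routes.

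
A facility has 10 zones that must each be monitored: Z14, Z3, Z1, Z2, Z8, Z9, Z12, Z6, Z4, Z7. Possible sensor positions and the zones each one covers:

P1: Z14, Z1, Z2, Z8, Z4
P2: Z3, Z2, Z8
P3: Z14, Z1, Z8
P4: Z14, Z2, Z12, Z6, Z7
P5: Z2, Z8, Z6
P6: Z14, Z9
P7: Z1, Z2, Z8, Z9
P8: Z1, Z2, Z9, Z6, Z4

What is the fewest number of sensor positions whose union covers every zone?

3

P2, P4, P8 together cover {Z14, Z3, Z1, Z2, Z8, Z9, Z12, Z6, Z4, Z7} — every zone.
No 2 of the 8 sensor positions cover everything (all 28 pairs fall short), so 3 is minimum.
Greedy (largest uncovered first) would take P1, P4, P2, P6 — 4 sensor positions — but 3 suffice.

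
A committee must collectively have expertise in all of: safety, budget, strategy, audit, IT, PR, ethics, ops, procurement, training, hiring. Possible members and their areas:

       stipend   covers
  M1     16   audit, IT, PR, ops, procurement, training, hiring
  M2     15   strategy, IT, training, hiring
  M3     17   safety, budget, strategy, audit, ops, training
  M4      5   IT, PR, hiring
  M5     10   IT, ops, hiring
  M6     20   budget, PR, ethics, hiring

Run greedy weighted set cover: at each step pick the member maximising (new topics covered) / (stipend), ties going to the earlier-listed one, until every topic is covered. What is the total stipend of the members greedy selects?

Pick 1: M4 adds 3 new (IT, PR, hiring) at stipend 5 (ratio 3/5).
Pick 2: M3 adds 6 new (safety, budget, strategy, audit, ops, training) at stipend 17 (ratio 6/17).
Pick 3: M1 adds 1 new (procurement) at stipend 16 (ratio 1/16).
Pick 4: M6 adds 1 new (ethics) at stipend 20 (ratio 1/20).
Greedy total stipend: 5 + 17 + 16 + 20 = 58. (The true optimum is 53, so greedy overshoots here.)

58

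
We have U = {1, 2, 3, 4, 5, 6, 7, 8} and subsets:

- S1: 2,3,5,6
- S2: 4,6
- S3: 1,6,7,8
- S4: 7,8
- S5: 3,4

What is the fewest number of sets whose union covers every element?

3

S1, S2, S3 together cover {1, 2, 3, 4, 5, 6, 7, 8} — every element.
No 2 of the 5 sets cover everything (all 10 pairs fall short), so 3 is minimum.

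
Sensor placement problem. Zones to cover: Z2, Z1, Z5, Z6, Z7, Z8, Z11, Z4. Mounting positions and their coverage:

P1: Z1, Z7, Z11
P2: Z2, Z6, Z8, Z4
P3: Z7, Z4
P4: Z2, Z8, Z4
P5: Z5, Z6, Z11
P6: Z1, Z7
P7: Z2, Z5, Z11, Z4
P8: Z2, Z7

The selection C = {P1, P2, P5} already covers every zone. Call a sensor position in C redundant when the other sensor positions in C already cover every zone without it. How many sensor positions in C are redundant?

Drop P1: Z1, Z7 uncovered — not redundant.
Drop P2: Z2, Z8, Z4 uncovered — not redundant.
Drop P5: Z5 uncovered — not redundant.
None of the sensor positions in C is redundant.

0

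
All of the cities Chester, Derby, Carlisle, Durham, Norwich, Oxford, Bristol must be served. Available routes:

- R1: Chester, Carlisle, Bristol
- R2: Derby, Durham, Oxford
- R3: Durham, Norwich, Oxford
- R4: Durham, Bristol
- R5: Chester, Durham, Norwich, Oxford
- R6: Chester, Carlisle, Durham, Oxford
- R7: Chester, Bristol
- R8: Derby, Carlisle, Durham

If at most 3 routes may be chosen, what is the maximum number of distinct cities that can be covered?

7

Choosing R1, R2, R3 covers {Chester, Derby, Carlisle, Durham, Norwich, Oxford, Bristol} — 7 cities.
That is all 7 cities.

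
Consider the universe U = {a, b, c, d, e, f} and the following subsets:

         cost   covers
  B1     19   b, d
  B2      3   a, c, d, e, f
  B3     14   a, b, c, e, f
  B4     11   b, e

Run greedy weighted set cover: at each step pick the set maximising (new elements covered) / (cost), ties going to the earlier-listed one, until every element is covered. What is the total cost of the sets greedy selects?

14

Pick 1: B2 adds 5 new (a, c, d, e, f) at cost 3 (ratio 5/3).
Pick 2: B4 adds 1 new (b) at cost 11 (ratio 1/11).
Greedy total cost: 3 + 11 = 14.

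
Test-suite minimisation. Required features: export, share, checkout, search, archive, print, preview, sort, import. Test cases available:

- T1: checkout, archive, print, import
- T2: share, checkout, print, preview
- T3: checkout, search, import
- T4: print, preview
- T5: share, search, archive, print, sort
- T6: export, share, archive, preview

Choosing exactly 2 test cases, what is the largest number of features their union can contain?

Choosing T1, T5 covers {share, checkout, search, archive, print, sort, import} — 7 features.
No choice of 2 test cases does better; here export, preview are left uncovered.

7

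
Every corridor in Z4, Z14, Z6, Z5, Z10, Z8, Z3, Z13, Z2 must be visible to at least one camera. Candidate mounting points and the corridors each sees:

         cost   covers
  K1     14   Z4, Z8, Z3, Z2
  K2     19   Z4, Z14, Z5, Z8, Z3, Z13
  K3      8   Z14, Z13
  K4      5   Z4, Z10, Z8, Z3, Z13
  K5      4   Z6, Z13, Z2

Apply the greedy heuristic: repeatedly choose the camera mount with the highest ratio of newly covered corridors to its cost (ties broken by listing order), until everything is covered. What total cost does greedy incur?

Pick 1: K4 adds 5 new (Z4, Z10, Z8, Z3, Z13) at cost 5 (ratio 5/5).
Pick 2: K5 adds 2 new (Z6, Z2) at cost 4 (ratio 2/4).
Pick 3: K3 adds 1 new (Z14) at cost 8 (ratio 1/8).
Pick 4: K2 adds 1 new (Z5) at cost 19 (ratio 1/19).
Greedy total cost: 5 + 4 + 8 + 19 = 36. (The true optimum is 28, so greedy overshoots here.)

36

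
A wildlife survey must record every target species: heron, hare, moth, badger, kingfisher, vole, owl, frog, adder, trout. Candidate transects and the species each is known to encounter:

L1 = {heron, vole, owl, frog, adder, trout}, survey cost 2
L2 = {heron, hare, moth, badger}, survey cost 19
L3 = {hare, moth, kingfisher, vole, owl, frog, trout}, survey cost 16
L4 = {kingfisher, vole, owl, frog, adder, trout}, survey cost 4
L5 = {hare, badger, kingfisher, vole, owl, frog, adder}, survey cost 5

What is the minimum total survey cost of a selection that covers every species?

23

L2, L4 cover every species at survey cost 19 + 4 = 23.
Any cover uses at least 2 transects; among all covering selections none totals below 23.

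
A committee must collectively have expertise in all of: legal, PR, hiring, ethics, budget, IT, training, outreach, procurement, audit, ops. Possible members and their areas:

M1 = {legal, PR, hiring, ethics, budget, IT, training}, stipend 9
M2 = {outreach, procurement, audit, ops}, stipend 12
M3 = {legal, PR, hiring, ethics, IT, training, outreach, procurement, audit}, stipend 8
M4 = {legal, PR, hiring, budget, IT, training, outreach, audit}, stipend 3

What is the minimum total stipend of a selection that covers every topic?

M1, M2 cover every topic at stipend 9 + 12 = 21.
Any cover uses at least 2 members; among all covering selections none totals below 21.

21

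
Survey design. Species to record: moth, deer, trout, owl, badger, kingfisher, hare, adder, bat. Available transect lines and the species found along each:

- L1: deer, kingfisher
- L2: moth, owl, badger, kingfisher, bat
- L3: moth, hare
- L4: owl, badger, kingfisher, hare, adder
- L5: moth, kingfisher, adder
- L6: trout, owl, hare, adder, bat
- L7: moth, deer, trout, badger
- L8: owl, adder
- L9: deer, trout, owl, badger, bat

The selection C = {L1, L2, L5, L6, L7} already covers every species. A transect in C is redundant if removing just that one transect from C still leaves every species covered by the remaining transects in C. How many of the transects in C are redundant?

4

Drop L1: the rest still cover every species — redundant.
Drop L2: the rest still cover every species — redundant.
Drop L5: the rest still cover every species — redundant.
Drop L6: hare uncovered — not redundant.
Drop L7: the rest still cover every species — redundant.
4 redundant: L1, L2, L5, L7.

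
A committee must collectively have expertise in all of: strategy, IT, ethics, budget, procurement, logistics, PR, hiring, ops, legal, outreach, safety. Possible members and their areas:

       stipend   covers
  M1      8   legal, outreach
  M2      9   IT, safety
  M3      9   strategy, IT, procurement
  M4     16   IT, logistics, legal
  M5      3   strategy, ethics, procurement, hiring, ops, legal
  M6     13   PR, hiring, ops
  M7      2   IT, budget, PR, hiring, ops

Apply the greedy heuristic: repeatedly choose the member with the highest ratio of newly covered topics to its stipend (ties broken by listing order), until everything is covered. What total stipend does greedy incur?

Pick 1: M7 adds 5 new (IT, budget, PR, hiring, ops) at stipend 2 (ratio 5/2).
Pick 2: M5 adds 4 new (strategy, ethics, procurement, legal) at stipend 3 (ratio 4/3).
Pick 3: M1 adds 1 new (outreach) at stipend 8 (ratio 1/8).
Pick 4: M2 adds 1 new (safety) at stipend 9 (ratio 1/9).
Pick 5: M4 adds 1 new (logistics) at stipend 16 (ratio 1/16).
Greedy total stipend: 2 + 3 + 8 + 9 + 16 = 38.

38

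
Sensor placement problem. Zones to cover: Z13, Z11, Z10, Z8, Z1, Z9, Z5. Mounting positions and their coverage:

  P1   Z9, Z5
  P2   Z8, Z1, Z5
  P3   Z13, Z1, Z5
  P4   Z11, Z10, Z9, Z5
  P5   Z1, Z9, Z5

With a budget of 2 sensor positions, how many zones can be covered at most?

Choosing P2, P4 covers {Z11, Z10, Z8, Z1, Z9, Z5} — 6 zones.
No choice of 2 sensor positions does better; here Z13 is left uncovered.

6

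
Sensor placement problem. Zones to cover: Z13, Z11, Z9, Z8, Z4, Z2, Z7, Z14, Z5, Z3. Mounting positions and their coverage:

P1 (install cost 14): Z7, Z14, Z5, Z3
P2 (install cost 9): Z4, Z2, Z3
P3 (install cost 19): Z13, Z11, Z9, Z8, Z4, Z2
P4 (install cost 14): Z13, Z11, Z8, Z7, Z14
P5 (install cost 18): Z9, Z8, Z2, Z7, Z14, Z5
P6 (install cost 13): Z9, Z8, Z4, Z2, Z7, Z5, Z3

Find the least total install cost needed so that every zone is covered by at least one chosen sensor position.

27

P4, P6 cover every zone at install cost 14 + 13 = 27.
Any cover uses at least 2 sensor positions; among all covering selections none totals below 27.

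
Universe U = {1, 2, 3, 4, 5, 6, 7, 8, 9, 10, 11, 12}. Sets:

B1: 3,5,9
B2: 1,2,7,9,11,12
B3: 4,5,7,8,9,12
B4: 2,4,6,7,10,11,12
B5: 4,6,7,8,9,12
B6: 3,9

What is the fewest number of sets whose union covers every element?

4

B1, B2, B3, B4 together cover {1, 2, 3, 4, 5, 6, 7, 8, 9, 10, 11, 12} — every element.
No 3 of the 6 sets cover everything (all 20 triples fall short), so 4 is minimum.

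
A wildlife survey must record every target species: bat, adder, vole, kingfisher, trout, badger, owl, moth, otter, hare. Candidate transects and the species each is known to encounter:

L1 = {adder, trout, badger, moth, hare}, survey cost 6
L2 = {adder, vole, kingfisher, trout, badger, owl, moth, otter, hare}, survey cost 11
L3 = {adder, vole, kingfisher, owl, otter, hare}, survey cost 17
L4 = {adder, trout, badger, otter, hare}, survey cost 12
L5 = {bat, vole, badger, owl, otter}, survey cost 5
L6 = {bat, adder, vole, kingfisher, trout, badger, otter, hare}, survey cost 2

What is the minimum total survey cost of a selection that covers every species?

L2, L6 cover every species at survey cost 11 + 2 = 13.
Any cover uses at least 2 transects; among all covering selections none totals below 13.

13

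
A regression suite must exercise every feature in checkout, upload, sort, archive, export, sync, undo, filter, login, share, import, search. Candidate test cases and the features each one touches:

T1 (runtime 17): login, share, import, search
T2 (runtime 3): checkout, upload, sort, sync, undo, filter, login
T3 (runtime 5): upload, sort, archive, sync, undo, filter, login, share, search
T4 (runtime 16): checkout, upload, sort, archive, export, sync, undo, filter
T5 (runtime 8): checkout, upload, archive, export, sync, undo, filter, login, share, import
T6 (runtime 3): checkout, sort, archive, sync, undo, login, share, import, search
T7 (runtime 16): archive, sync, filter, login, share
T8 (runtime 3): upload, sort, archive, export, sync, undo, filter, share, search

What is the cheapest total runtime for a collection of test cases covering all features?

T6, T8 cover every feature at runtime 3 + 3 = 6.
Any cover uses at least 2 test cases; among all covering selections none totals below 6.

6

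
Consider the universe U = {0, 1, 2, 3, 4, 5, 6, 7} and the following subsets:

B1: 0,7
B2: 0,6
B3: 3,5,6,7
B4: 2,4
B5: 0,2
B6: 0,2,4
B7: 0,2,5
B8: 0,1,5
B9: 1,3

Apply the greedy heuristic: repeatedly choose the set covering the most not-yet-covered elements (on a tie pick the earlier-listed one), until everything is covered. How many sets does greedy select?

3

Pick 1: B3 covers 4 new elements (3, 5, 6, 7).
Pick 2: B6 covers 3 new elements (0, 2, 4).
Pick 3: B8 covers 1 new elements (1).
Greedy uses 3 sets.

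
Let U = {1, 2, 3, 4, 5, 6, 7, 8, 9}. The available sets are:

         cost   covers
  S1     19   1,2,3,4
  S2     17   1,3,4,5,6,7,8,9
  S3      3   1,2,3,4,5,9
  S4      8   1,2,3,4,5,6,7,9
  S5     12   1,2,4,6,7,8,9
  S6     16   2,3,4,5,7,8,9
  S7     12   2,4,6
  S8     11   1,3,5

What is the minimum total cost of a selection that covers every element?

S3, S5 cover every element at cost 3 + 12 = 15.
Any cover uses at least 2 sets; among all covering selections none totals below 15.
Greedy by coverage-per-cost would pick S3, S4, S5 for 23 — worse than the optimum 15.

15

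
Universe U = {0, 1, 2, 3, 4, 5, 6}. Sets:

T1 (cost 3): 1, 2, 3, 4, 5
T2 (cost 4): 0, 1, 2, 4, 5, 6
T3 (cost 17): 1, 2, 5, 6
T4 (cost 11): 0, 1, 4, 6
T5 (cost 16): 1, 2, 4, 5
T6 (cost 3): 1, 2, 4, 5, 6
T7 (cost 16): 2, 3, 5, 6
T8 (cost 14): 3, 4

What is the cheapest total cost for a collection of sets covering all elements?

7

T1, T2 cover every element at cost 3 + 4 = 7.
Any cover uses at least 2 sets; among all covering selections none totals below 7.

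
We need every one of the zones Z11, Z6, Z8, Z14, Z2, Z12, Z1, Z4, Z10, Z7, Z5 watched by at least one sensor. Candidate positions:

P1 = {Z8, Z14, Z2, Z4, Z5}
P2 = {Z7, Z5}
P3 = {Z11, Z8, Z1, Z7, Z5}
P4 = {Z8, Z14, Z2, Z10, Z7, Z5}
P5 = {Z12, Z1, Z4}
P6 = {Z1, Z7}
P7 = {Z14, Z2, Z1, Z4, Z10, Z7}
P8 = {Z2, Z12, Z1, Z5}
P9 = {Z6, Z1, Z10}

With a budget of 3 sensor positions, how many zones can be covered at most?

Choosing P1, P3, P9 covers {Z11, Z6, Z8, Z14, Z2, Z1, Z4, Z10, Z7, Z5} — 10 zones.
No choice of 3 sensor positions does better; here Z12 is left uncovered.

10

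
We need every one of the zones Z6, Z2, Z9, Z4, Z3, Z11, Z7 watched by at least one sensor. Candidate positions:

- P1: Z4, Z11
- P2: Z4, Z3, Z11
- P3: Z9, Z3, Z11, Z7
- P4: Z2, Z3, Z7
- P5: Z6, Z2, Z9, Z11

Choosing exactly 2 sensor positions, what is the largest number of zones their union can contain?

Choosing P2, P5 covers {Z6, Z2, Z9, Z4, Z3, Z11} — 6 zones.
No choice of 2 sensor positions does better; here Z7 is left uncovered.

6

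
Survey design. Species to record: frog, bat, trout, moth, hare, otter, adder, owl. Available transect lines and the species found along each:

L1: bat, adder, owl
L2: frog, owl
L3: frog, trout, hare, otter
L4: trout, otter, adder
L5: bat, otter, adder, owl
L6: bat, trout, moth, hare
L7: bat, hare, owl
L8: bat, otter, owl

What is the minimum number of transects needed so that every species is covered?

3

L1, L3, L6 together cover {frog, bat, trout, moth, hare, otter, adder, owl} — every species.
No 2 of the 8 transects cover everything (all 28 pairs fall short), so 3 is minimum.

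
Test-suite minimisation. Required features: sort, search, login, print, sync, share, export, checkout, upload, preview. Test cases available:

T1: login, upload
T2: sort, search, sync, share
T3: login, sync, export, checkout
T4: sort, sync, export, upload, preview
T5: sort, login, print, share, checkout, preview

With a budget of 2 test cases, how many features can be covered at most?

9

Choosing T4, T5 covers {sort, login, print, sync, share, export, checkout, upload, preview} — 9 features.
No choice of 2 test cases does better; here search is left uncovered.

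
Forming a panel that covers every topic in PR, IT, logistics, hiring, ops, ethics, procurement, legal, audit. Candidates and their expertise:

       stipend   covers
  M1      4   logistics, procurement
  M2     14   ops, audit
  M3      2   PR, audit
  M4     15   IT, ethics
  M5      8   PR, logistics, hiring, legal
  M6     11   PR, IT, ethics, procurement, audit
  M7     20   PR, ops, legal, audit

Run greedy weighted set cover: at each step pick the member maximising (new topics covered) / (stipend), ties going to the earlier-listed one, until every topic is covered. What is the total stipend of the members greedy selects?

Pick 1: M3 adds 2 new (PR, audit) at stipend 2 (ratio 2/2).
Pick 2: M1 adds 2 new (logistics, procurement) at stipend 4 (ratio 2/4).
Pick 3: M5 adds 2 new (hiring, legal) at stipend 8 (ratio 2/8).
Pick 4: M6 adds 2 new (IT, ethics) at stipend 11 (ratio 2/11).
Pick 5: M2 adds 1 new (ops) at stipend 14 (ratio 1/14).
Greedy total stipend: 2 + 4 + 8 + 11 + 14 = 39. (The true optimum is 33, so greedy overshoots here.)

39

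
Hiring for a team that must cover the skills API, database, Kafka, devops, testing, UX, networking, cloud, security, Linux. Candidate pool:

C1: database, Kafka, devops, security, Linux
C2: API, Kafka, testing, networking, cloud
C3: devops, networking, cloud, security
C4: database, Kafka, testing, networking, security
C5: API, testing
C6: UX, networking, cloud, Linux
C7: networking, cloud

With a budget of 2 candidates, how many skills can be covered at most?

9

Choosing C1, C2 covers {API, database, Kafka, devops, testing, networking, cloud, security, Linux} — 9 skills.
No choice of 2 candidates does better; here UX is left uncovered.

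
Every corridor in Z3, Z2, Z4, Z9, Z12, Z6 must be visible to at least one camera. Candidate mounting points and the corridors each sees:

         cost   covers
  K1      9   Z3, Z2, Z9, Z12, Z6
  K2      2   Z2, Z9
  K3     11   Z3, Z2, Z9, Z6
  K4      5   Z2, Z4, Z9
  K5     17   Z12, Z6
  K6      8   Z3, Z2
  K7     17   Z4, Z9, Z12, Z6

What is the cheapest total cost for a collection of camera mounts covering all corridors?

14

K1, K4 cover every corridor at cost 9 + 5 = 14.
Any cover uses at least 2 camera mounts; among all covering selections none totals below 14.
Greedy by coverage-per-cost would pick K2, K1, K4 for 16 — worse than the optimum 14.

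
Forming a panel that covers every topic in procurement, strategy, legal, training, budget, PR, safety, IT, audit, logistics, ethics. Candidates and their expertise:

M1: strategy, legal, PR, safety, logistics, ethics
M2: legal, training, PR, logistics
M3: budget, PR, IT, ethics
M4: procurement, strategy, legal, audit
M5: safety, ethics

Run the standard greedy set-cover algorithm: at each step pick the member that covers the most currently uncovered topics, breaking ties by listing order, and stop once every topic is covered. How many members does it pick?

4

Pick 1: M1 covers 6 new topics (strategy, legal, PR, safety, logistics, ethics).
Pick 2: M3 covers 2 new topics (budget, IT).
Pick 3: M4 covers 2 new topics (procurement, audit).
Pick 4: M2 covers 1 new topics (training).
Greedy uses 4 members.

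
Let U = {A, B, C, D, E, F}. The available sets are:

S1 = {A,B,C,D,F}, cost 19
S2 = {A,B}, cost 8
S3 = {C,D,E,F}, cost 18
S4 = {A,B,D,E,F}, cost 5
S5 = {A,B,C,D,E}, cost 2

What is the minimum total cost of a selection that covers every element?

7

S4, S5 cover every element at cost 5 + 2 = 7.
Any cover uses at least 2 sets; among all covering selections none totals below 7.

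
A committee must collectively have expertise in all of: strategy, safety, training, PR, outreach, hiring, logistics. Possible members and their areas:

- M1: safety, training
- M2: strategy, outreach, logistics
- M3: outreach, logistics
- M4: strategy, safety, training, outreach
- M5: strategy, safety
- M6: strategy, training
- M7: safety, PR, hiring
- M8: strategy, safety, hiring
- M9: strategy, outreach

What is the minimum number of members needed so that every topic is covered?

M1, M2, M7 together cover {strategy, safety, training, PR, outreach, hiring, logistics} — every topic.
No 2 of the 9 members cover everything (all 36 pairs fall short), so 3 is minimum.

3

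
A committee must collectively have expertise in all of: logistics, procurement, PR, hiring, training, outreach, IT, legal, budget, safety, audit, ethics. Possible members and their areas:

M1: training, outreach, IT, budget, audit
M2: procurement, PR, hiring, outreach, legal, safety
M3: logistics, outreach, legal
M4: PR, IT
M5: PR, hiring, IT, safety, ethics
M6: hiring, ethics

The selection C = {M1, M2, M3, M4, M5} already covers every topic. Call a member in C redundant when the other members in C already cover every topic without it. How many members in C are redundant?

Drop M1: training, budget, audit uncovered — not redundant.
Drop M2: procurement uncovered — not redundant.
Drop M3: logistics uncovered — not redundant.
Drop M4: the rest still cover every topic — redundant.
Drop M5: ethics uncovered — not redundant.
1 redundant: M4.

1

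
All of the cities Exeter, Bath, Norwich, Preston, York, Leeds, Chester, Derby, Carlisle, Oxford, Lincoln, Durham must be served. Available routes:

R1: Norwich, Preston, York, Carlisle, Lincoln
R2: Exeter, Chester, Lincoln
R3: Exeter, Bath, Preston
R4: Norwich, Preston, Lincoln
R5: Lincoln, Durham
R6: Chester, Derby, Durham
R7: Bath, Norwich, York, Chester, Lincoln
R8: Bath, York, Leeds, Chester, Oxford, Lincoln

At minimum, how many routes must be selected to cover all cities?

R1, R2, R6, R8 together cover {Exeter, Bath, Norwich, Preston, York, Leeds, Chester, Derby, Carlisle, Oxford, Lincoln, Durham} — every city.
No 3 of the 8 routes cover everything (all 56 triples fall short), so 4 is minimum.

4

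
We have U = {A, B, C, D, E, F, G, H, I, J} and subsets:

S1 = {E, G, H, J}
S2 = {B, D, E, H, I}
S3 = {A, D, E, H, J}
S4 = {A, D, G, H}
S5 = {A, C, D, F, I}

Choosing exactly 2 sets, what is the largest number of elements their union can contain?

9

Choosing S1, S5 covers {A, C, D, E, F, G, H, I, J} — 9 elements.
No choice of 2 sets does better; here B is left uncovered.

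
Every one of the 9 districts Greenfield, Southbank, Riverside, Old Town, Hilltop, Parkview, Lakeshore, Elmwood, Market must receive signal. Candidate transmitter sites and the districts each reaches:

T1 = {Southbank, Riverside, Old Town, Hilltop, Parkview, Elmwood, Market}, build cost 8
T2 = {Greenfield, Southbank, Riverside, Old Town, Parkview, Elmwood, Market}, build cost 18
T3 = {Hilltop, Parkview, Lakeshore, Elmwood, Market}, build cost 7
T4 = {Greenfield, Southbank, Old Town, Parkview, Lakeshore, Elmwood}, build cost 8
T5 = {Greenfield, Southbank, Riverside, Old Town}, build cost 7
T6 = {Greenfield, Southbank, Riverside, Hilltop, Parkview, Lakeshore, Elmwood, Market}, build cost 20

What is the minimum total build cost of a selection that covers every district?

T3, T5 cover every district at build cost 7 + 7 = 14.
Any cover uses at least 2 transmitter sites; among all covering selections none totals below 14.

14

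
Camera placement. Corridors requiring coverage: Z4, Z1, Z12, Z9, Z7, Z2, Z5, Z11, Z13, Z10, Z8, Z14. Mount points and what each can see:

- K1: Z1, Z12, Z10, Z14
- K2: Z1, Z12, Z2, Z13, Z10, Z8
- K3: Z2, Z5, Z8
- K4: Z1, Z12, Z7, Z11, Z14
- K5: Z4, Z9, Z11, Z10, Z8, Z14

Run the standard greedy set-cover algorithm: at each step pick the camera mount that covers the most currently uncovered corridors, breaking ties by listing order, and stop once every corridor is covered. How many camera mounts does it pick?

4

Pick 1: K2 covers 6 new corridors (Z1, Z12, Z2, Z13, Z10, Z8).
Pick 2: K5 covers 4 new corridors (Z4, Z9, Z11, Z14).
Pick 3: K3 covers 1 new corridors (Z5).
Pick 4: K4 covers 1 new corridors (Z7).
Greedy uses 4 camera mounts.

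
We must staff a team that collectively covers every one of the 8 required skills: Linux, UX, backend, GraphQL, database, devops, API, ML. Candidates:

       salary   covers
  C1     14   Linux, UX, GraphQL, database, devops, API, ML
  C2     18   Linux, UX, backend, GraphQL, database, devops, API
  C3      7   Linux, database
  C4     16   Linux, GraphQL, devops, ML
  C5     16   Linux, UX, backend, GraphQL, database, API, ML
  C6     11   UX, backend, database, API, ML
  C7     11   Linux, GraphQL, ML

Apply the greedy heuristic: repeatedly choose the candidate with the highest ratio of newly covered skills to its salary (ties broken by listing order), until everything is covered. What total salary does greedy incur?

25

Pick 1: C1 adds 7 new (Linux, UX, GraphQL, database, devops, API, ML) at salary 14 (ratio 7/14).
Pick 2: C6 adds 1 new (backend) at salary 11 (ratio 1/11).
Greedy total salary: 14 + 11 = 25.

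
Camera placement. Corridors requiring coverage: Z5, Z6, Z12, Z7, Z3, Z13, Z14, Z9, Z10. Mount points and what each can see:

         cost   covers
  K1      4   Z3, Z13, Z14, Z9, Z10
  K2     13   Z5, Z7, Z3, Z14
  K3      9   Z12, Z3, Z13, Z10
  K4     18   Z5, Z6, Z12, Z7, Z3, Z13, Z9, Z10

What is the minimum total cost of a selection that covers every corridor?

22

K1, K4 cover every corridor at cost 4 + 18 = 22.
Any cover uses at least 2 camera mounts; among all covering selections none totals below 22.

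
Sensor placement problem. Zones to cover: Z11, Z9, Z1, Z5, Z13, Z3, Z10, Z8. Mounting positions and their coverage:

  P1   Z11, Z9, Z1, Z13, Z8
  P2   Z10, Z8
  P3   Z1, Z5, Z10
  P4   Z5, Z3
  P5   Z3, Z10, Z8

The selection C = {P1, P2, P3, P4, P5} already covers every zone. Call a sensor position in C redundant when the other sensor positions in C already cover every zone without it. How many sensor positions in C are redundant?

4

Drop P1: Z11, Z9, Z13 uncovered — not redundant.
Drop P2: the rest still cover every zone — redundant.
Drop P3: the rest still cover every zone — redundant.
Drop P4: the rest still cover every zone — redundant.
Drop P5: the rest still cover every zone — redundant.
4 redundant: P2, P3, P4, P5.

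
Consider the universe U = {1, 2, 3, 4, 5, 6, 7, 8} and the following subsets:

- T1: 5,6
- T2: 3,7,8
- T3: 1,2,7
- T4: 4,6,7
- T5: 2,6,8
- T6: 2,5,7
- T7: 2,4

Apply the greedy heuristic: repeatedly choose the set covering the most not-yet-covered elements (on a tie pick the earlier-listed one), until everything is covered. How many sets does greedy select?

Pick 1: T2 covers 3 new elements (3, 7, 8).
Pick 2: T1 covers 2 new elements (5, 6).
Pick 3: T3 covers 2 new elements (1, 2).
Pick 4: T4 covers 1 new elements (4).
Greedy uses 4 sets.

4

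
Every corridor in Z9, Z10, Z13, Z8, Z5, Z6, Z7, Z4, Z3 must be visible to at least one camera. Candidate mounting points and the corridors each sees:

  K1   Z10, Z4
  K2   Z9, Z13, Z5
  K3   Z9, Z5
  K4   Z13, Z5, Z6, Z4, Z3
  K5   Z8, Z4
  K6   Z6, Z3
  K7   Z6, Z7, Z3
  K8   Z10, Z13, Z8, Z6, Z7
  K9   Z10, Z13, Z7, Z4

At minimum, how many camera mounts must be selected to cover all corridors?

3

K2, K4, K8 together cover {Z9, Z10, Z13, Z8, Z5, Z6, Z7, Z4, Z3} — every corridor.
No 2 of the 9 camera mounts cover everything (all 36 pairs fall short), so 3 is minimum.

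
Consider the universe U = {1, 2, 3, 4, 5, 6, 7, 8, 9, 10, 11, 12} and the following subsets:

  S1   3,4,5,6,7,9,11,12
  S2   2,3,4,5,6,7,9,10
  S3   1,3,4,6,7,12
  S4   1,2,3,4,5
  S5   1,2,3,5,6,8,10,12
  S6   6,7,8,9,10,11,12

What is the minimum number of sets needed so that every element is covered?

S1, S5 together cover {1, 2, 3, 4, 5, 6, 7, 8, 9, 10, 11, 12} — every element.
No single set contains all 12 elements, so 2 is optimal.

2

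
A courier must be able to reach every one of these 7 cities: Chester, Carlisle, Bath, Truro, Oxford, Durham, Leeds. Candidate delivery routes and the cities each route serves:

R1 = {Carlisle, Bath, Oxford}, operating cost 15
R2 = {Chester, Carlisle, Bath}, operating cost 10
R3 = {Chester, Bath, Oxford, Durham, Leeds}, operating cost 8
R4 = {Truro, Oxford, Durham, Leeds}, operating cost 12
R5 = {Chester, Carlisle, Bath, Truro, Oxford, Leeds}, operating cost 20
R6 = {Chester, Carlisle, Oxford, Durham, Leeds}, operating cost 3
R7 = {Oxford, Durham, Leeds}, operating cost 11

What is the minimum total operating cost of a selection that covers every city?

R2, R4 cover every city at operating cost 10 + 12 = 22.
Any cover uses at least 2 routes; among all covering selections none totals below 22.

22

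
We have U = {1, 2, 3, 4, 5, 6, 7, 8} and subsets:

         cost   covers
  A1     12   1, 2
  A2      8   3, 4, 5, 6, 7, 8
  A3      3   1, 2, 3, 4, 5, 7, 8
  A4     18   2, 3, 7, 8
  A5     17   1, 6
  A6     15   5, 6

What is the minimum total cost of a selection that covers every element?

A2, A3 cover every element at cost 8 + 3 = 11.
Any cover uses at least 2 sets; among all covering selections none totals below 11.

11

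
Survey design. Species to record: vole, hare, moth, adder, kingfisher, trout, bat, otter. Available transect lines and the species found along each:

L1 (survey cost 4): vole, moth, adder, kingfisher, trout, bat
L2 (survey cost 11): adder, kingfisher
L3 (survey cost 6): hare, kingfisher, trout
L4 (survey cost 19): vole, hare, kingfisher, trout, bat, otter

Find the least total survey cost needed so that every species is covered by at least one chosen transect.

L1, L4 cover every species at survey cost 4 + 19 = 23.
Any cover uses at least 2 transects; among all covering selections none totals below 23.
Greedy by coverage-per-survey cost would pick L1, L3, L4 for 29 — worse than the optimum 23.

23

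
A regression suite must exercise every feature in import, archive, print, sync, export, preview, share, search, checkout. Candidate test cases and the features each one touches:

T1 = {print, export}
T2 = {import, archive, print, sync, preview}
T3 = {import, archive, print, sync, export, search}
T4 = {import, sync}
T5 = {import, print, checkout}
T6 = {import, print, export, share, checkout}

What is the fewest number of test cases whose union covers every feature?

T2, T3, T6 together cover {import, archive, print, sync, export, preview, share, search, checkout} — every feature.
No 2 of the 6 test cases cover everything (all 15 pairs fall short), so 3 is minimum.

3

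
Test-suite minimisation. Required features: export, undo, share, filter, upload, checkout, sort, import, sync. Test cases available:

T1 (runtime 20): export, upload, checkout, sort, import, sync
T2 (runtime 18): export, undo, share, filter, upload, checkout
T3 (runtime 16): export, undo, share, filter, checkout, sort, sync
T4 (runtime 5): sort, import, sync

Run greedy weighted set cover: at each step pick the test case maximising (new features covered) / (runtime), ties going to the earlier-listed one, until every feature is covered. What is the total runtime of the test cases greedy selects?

23

Pick 1: T4 adds 3 new (sort, import, sync) at runtime 5 (ratio 3/5).
Pick 2: T2 adds 6 new (export, undo, share, filter, upload, checkout) at runtime 18 (ratio 6/18).
Greedy total runtime: 5 + 18 = 23.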